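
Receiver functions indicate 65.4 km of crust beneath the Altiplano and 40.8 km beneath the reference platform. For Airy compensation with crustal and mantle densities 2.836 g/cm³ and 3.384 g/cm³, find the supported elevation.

Excess crust Δ = 65.4 km − 40.8 km = 24.6 km, split between elevation h and root r with h + r = Δ.
Airy balance ρ_c h = (ρ_m − ρ_c) r gives r = h ρ_c/(ρ_m − ρ_c), so h (1 + ρ_c/(ρ_m − ρ_c)) = Δ, i.e. h = Δ (ρ_m − ρ_c)/ρ_m.
h = 24.6 km × 0.548/3.384 = 3.98 km.

3.98 km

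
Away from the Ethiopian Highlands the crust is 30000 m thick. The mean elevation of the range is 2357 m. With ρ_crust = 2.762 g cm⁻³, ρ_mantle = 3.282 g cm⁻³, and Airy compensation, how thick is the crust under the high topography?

Root depth r = h ρ_c / (ρ_m − ρ_c) = 2357 m × 2.762 / 0.52 = 12520 m.
Total thickness = T + h + r = 30000 m + 2357 m + 12520 m = 44900 m.

44900 m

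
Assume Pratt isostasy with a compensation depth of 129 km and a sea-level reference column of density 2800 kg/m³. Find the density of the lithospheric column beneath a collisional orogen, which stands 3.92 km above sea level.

Pratt balance: ρ_ref D = ρ (D + h).
ρ = ρ_ref D/(D + h) = 2800 × 129 km/(129 km + 3.92 km) = 2720 kg/m³.

2720 kg/m³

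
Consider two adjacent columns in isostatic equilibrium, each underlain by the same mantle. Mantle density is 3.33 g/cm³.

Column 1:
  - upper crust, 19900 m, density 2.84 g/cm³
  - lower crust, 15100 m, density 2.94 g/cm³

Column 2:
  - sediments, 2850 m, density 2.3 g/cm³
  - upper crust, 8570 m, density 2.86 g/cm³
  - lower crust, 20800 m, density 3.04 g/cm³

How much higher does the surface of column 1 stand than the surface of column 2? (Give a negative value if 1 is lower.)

For any compensation level in the mantle, the mantle terms cancel and isostasy reduces to e = (Σt_1 − Σt_2) − (Σ(ρt)_1 − Σ(ρt)_2) / ρ_m.
Σt_1 = 35000 m; Σt_2 = 32220 m; Σ(ρt)_1 = 100910; Σ(ρt)_2 = 94297.2 (in m·g/cm³).
e = (35000 − 32220) − (100910 − 94297.2) / 3.33 = 794 m.

794 m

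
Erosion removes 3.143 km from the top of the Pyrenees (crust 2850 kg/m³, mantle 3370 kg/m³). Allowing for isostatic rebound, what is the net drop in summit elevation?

Rebound u = e ρ_c/ρ_m = 3.143 km × 2850/3370 = 2.658 km.
Net surface drop = e − u = 3.143 km − 2.658 km = e (ρ_m − ρ_c)/ρ_m = 0.485 km.

0.485 km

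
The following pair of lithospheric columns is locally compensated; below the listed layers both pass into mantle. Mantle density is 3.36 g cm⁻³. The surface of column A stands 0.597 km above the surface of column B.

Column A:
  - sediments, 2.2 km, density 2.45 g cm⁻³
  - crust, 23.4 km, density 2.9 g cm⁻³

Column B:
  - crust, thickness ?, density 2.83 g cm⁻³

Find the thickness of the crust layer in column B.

20.3 km

Take the compensation level at the base of the deeper column (depth z_c below the surface of column A) and equate Σ ρ_i t_i down to z_c; mantle fills any gap and the z_c terms cancel.
Column A: 2.2×2.45 + 23.4×2.9 + (z_c − 25.6)×3.36
Column B: 0.597×0 + x×2.83 + (z_c − 0.597 − 0 − x)×3.36
The z_c×3.36 term appears on both sides and cancels. Collect the known terms of each column as K = Σ(ρt)_known − 3.36 × (depth of known layers): K_A = 73.25 − 3.36×25.6 = −12.766; K_B = 0 − 3.36×(0.597 + 0) = −2.00592.
Balance: K_A = K_B − x×(3.36 − 2.83), so x = (K_B − K_A)/(3.36 − 2.83) = 10.7601/0.53 = 20.3 km.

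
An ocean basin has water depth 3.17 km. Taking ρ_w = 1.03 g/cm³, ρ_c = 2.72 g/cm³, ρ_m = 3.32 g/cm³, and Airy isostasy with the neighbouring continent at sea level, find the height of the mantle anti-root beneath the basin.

8.93 km

In Airy isostatic equilibrium: replacing crust with seawater at the top is compensated by replacing crust with mantle at the base: d (ρ_c − ρ_w) = a (ρ_m − ρ_c).
a = d (ρ_c − ρ_w)/(ρ_m − ρ_c) = 3.17 km × 1.69/0.6 = 8.93 km.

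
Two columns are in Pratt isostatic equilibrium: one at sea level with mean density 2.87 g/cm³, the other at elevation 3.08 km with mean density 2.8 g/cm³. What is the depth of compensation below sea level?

ρ_ref D = ρ (D + h) → D (ρ_ref − ρ) = ρ h.
D = ρ h/(ρ_ref − ρ) = 2.8 × 3.08 km/(2.87 − 2.8) = 123 km.

123 km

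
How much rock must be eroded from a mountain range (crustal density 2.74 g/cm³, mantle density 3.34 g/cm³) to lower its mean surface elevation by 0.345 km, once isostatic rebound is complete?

1.92 km

Net drop Δ = e − u = e − e ρ_c/ρ_m = e (ρ_m − ρ_c)/ρ_m.
e = Δ ρ_m/(ρ_m − ρ_c) = 0.345 km × 3.34/0.6 = 1.92 km.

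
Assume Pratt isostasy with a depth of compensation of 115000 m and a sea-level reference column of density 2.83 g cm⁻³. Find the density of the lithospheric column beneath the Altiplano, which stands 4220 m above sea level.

2.73 g cm⁻³

Pratt balance: ρ_ref D = ρ (D + h).
ρ = ρ_ref D/(D + h) = 2.83 × 115000 m/(115000 m + 4220 m) = 2.73 g cm⁻³.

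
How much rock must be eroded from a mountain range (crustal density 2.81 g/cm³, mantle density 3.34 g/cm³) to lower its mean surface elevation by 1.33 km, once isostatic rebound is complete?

8.38 km

Net drop Δ = e − u = e − e ρ_c/ρ_m = e (ρ_m − ρ_c)/ρ_m.
e = Δ ρ_m/(ρ_m − ρ_c) = 1.33 km × 3.34/0.53 = 8.38 km.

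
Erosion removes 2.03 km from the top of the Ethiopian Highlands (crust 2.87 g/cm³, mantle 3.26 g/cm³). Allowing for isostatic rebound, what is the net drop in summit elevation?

0.243 km

Rebound u = e ρ_c/ρ_m = 2.03 km × 2.87/3.26 = 1.787 km.
Net surface drop = e − u = 2.03 km − 1.787 km = e (ρ_m − ρ_c)/ρ_m = 0.243 km.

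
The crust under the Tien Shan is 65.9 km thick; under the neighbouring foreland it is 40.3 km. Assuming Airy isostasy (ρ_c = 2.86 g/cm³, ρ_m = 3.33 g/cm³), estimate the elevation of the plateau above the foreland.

Excess crust Δ = 65.9 km − 40.3 km = 25.6 km, split between elevation h and root r with h + r = Δ.
Airy balance ρ_c h = (ρ_m − ρ_c) r gives r = h ρ_c/(ρ_m − ρ_c), so h (1 + ρ_c/(ρ_m − ρ_c)) = Δ, i.e. h = Δ (ρ_m − ρ_c)/ρ_m.
h = 25.6 km × 0.47/3.33 = 3.61 km.

3.61 km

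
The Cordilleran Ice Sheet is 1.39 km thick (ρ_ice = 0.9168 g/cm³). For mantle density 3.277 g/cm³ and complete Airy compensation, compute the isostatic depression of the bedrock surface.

0.389 km

Balancing pressure at the compensation depth: the ice load ρ_ice t is balanced by mantle displaced below, ρ_m s.
s = t ρ_ice / ρ_m = 1.39 km × 0.9168/3.277 = 0.389 km.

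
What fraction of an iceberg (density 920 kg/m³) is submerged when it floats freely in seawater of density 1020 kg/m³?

Submerged fraction = ρ_obj/ρ_fluid = 920/1020 = 0.902.

0.902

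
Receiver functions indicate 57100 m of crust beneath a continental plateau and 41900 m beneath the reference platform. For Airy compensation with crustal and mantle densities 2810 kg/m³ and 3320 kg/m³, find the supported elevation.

2330 m

Excess crust Δ = 57100 m − 41900 m = 15200 m, split between elevation h and root r with h + r = Δ.
Airy balance ρ_c h = (ρ_m − ρ_c) r gives r = h ρ_c/(ρ_m − ρ_c), so h (1 + ρ_c/(ρ_m − ρ_c)) = Δ, i.e. h = Δ (ρ_m − ρ_c)/ρ_m.
h = 15200 m × 510/3320 = 2330 m.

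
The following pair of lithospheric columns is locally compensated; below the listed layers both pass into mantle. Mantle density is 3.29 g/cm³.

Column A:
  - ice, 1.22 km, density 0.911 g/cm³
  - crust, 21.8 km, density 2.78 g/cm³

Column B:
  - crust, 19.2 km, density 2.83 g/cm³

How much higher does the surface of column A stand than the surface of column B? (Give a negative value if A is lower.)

For any compensation level in the mantle, the mantle terms cancel and isostasy reduces to e = (Σt_A − Σt_B) − (Σ(ρt)_A − Σ(ρt)_B) / ρ_m.
Σt_A = 23.02 km; Σt_B = 19.2 km; Σ(ρt)_A = 61.71542; Σ(ρt)_B = 54.336 (in km·g/cm³).
e = (23.02 − 19.2) − (61.71542 − 54.336) / 3.29 = 1.58 km.

1.58 km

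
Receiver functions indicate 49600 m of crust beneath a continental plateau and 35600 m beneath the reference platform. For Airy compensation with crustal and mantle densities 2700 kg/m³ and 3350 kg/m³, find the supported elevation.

Excess crust Δ = 49600 m − 35600 m = 14000 m, split between elevation h and root r with h + r = Δ.
Airy balance ρ_c h = (ρ_m − ρ_c) r gives r = h ρ_c/(ρ_m − ρ_c), so h (1 + ρ_c/(ρ_m − ρ_c)) = Δ, i.e. h = Δ (ρ_m − ρ_c)/ρ_m.
h = 14000 m × 650/3350 = 2720 m.

2720 m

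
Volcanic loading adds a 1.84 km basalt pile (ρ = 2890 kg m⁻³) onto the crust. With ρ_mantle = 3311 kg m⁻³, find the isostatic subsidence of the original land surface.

Subaerial loading: s = t ρ_load / ρ_m.
s = 1.84 km × 2890/3311 = 1.61 km.

1.61 km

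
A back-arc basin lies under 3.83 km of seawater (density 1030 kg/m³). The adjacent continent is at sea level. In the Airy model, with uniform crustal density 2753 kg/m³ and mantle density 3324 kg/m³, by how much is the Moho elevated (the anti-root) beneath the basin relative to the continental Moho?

11.6 km

Isostatic balance requires: replacing crust with seawater at the top is compensated by replacing crust with mantle at the base: d (ρ_c − ρ_w) = a (ρ_m − ρ_c).
a = d (ρ_c − ρ_w)/(ρ_m − ρ_c) = 3.83 km × 1723/571 = 11.6 km.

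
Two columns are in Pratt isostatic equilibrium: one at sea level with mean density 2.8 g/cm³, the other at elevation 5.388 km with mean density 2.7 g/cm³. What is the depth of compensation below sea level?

145 km

ρ_ref D = ρ (D + h) → D (ρ_ref − ρ) = ρ h.
D = ρ h/(ρ_ref − ρ) = 2.7 × 5.388 km/(2.8 − 2.7) = 145 km.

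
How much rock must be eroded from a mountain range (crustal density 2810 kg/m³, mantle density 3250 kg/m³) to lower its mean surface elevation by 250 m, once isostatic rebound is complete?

1850 m

Net drop Δ = e − u = e − e ρ_c/ρ_m = e (ρ_m − ρ_c)/ρ_m.
e = Δ ρ_m/(ρ_m − ρ_c) = 250 m × 3250/440 = 1850 m.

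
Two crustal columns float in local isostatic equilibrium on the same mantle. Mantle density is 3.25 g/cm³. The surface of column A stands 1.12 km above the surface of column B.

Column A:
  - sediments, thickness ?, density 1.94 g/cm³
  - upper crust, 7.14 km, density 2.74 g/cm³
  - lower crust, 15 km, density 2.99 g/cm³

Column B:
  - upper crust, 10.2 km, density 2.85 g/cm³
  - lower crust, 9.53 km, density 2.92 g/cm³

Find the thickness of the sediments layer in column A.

2.54 km

Take the compensation level at the base of the deeper column (depth z_c below the surface of column A) and equate Σ ρ_i t_i down to z_c; mantle fills any gap and the z_c terms cancel.
Column A: x×1.94 + 7.14×2.74 + 15×2.99 + (z_c − 22.14 − x)×3.25
Column B: 1.12×0 + 10.2×2.85 + 9.53×2.92 + (z_c − 1.12 − 19.73)×3.25
The z_c×3.25 term appears on both sides and cancels. Collect the known terms of each column as K = Σ(ρt)_known − 3.25 × (depth of known layers): K_A = 64.4136 − 3.25×22.14 = −7.5414; K_B = 56.8976 − 3.25×(1.12 + 19.73) = −10.8649.
Balance: K_A − x×(3.25 − 1.94) = K_B, so x = (K_A − K_B)/(3.25 − 1.94) = 3.3235/1.31 = 2.54 km.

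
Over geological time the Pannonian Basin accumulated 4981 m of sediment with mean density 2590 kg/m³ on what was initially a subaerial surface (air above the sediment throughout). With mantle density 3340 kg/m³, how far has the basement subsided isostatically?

3860 m

Subaerial load: s = t ρ_sed / ρ_m = 4981 m × 2590/3340 = 3860 m.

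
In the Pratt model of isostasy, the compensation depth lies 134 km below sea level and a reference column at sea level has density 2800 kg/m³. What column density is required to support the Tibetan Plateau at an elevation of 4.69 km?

2710 kg/m³

Pratt balance: ρ_ref D = ρ (D + h).
ρ = ρ_ref D/(D + h) = 2800 × 134 km/(134 km + 4.69 km) = 2710 kg/m³.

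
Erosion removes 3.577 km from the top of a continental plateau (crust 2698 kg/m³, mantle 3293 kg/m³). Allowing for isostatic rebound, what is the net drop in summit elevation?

Rebound u = e ρ_c/ρ_m = 3.577 km × 2698/3293 = 2.931 km.
Net surface drop = e − u = 3.577 km − 2.931 km = e (ρ_m − ρ_c)/ρ_m = 0.646 km.

0.646 km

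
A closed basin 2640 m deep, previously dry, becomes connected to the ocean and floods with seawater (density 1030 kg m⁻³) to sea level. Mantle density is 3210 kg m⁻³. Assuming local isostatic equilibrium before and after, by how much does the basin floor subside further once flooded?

After flooding the water column is d + s deep. Its weight must equal the weight of mantle displaced by the extra subsidence s: (d + s) ρ_w = s ρ_m.
s = d ρ_w / (ρ_m − ρ_w) = 2640 m × 1030/(3210 − 1030) = 1250 m.

1250 m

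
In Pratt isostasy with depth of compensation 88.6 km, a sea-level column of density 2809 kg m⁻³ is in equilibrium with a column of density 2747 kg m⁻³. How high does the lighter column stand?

2 km

ρ_ref D = ρ (D + h) → h = D (ρ_ref − ρ)/ρ.
h = 88.6 km × (2809 − 2747)/2747 = 2 km.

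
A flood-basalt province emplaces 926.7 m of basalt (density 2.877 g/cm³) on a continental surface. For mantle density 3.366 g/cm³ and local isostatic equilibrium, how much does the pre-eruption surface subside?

Subaerial loading: s = t ρ_load / ρ_m.
s = 926.7 m × 2.877/3.366 = 792 m.

792 m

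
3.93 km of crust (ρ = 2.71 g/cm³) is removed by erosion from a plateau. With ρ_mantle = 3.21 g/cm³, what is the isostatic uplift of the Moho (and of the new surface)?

3.32 km

Unloading: uplift u = e ρ_c/ρ_m = 3.93 km × 2.71/3.21 = 3.32 km.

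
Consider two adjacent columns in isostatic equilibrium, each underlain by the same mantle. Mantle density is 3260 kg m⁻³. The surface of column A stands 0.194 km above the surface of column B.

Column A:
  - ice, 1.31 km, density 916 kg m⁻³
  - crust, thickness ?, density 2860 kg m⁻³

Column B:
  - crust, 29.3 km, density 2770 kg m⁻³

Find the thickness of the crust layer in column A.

Take the compensation level at the base of the deeper column (depth z_c below the surface of column A) and equate Σ ρ_i t_i down to z_c; mantle fills any gap and the z_c terms cancel.
Column A: 1.31×916 + x×2860 + (z_c − 1.31 − x)×3260
Column B: 0.194×0 + 29.3×2770 + (z_c − 0.194 − 29.3)×3260
The z_c×3260 term appears on both sides and cancels. Collect the known terms of each column as K = Σ(ρt)_known − 3260 × (depth of known layers): K_A = 1199.96 − 3260×1.31 = −3070.64; K_B = 81161 − 3260×(0.194 + 29.3) = −14989.44.
Balance: K_A − x×(3260 − 2860) = K_B, so x = (K_A − K_B)/(3260 − 2860) = 11918.8/400 = 29.8 km.

29.8 km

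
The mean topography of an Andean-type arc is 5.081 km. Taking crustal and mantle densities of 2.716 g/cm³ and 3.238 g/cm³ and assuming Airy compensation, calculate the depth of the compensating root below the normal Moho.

By Archimedes' principle applied to the lithosphere: the weight of the topography is balanced by the buoyancy of the root, ρ_c h = (ρ_m − ρ_c) r.
r = h · ρ_c / (ρ_m − ρ_c) = 5.081 km × 2.716 / (3.238 − 2.716) = 26.4 km.

26.4 km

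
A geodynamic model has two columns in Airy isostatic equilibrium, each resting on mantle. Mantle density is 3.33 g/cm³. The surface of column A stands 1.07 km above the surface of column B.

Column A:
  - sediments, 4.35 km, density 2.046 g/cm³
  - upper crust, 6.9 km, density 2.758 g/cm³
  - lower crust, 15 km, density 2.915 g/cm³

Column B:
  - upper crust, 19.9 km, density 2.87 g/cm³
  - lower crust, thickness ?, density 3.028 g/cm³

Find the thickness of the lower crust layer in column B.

10.1 km

Take the compensation level at the base of the deeper column (depth z_c below the surface of column A) and equate Σ ρ_i t_i down to z_c; mantle fills any gap and the z_c terms cancel.
Column A: 4.35×2.046 + 6.9×2.758 + 15×2.915 + (z_c − 26.25)×3.33
Column B: 1.07×0 + 19.9×2.87 + x×3.028 + (z_c − 1.07 − 19.9 − x)×3.33
The z_c×3.33 term appears on both sides and cancels. Collect the known terms of each column as K = Σ(ρt)_known − 3.33 × (depth of known layers): K_A = 71.6553 − 3.33×26.25 = −15.7572; K_B = 57.113 − 3.33×(1.07 + 19.9) = −12.7171.
Balance: K_A = K_B − x×(3.33 − 3.028), so x = (K_B − K_A)/(3.33 − 3.028) = 3.0401/0.302 = 10.1 km.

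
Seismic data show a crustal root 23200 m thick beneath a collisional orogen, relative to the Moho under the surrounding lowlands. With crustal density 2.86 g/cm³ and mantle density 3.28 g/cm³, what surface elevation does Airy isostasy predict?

For local isostatic compensation: ρ_c h = (ρ_m − ρ_c) r.
h = r (ρ_m − ρ_c) / ρ_c = 23200 m × (3.28 − 2.86) / 2.86 = 3410 m.

3410 m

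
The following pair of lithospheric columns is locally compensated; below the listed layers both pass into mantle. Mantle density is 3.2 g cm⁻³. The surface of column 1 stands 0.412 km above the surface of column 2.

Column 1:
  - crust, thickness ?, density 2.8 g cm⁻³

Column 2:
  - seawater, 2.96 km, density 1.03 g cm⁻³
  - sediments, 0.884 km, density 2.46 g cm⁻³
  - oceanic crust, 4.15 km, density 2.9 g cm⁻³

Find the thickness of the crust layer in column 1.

24.1 km

Take the compensation level at the base of the deeper column (depth z_c below the surface of column 1) and equate Σ ρ_i t_i down to z_c; mantle fills any gap and the z_c terms cancel.
Column 1: x×2.8 + (z_c − 0 − x)×3.2
Column 2: 0.412×0 + 2.96×1.03 + 0.884×2.46 + 4.15×2.9 + (z_c − 0.412 − 7.994)×3.2
The z_c×3.2 term appears on both sides and cancels. Collect the known terms of each column as K = Σ(ρt)_known − 3.2 × (depth of known layers): K_1 = 0 − 3.2×0 = 0; K_2 = 17.25844 − 3.2×(0.412 + 7.994) = −9.64076.
Balance: K_1 − x×(3.2 − 2.8) = K_2, so x = (K_1 − K_2)/(3.2 − 2.8) = 9.64076/0.4 = 24.1 km.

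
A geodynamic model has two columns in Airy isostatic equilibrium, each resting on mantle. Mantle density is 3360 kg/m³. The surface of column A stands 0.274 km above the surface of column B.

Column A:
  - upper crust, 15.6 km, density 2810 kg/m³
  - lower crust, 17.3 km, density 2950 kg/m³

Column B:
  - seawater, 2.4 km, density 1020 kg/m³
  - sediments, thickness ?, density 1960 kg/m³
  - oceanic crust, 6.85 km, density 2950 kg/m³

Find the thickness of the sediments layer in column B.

Take the compensation level at the base of the deeper column (depth z_c below the surface of column A) and equate Σ ρ_i t_i down to z_c; mantle fills any gap and the z_c terms cancel.
Column A: 15.6×2810 + 17.3×2950 + (z_c − 32.9)×3360
Column B: 0.274×0 + 2.4×1020 + x×1960 + 6.85×2950 + (z_c − 0.274 − 9.25 − x)×3360
The z_c×3360 term appears on both sides and cancels. Collect the known terms of each column as K = Σ(ρt)_known − 3360 × (depth of known layers): K_A = 94871 − 3360×32.9 = −15673; K_B = 22655.5 − 3360×(0.274 + 9.25) = −9345.14.
Balance: K_A = K_B − x×(3360 − 1960), so x = (K_B − K_A)/(3360 − 1960) = 6327.86/1400 = 4.52 km.

4.52 km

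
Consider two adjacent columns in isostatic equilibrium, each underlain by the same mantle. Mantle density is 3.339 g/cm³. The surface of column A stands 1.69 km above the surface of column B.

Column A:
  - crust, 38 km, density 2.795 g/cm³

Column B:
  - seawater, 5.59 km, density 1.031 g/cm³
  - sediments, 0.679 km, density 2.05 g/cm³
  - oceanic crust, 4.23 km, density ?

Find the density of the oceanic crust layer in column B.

3.04 g/cm³

Take the compensation level at the base of the deeper column (depth z_c below the surface of column A) and equate Σ ρ_i t_i down to z_c; mantle fills any gap and the z_c terms cancel.
Column A: 38×2.795 + (z_c − 38)×3.339
Column B: 1.69×0 + 5.59×1.031 + 0.679×2.05 + 4.23×ρ + (z_c − 1.69 − 10.499)×3.339
The z_c×3.339 term appears on both sides and cancels. Collect the known terms of each column as K = Σ(ρt)_known − 3.339 × (depth of known layers): K_A = 106.21 − 3.339×38 = −20.672; K_B = 7.15524 − 3.339×(1.69 + 10.499) = −33.543831.
Balance: K_A = K_B + 4.23×ρ, so ρ = (K_A − K_B)/4.23 = 12.8718/4.23 = 3.04 g/cm³.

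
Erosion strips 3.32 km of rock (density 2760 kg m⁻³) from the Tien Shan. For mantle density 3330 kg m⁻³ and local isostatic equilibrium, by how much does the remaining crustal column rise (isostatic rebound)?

Unloading: uplift u = e ρ_c/ρ_m = 3.32 km × 2760/3330 = 2.75 km.

2.75 km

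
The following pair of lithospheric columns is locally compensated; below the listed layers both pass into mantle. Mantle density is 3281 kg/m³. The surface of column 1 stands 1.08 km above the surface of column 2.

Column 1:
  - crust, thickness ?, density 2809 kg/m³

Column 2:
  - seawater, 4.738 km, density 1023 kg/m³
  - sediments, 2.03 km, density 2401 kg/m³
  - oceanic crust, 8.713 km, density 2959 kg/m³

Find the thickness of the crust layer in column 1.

Take the compensation level at the base of the deeper column (depth z_c below the surface of column 1) and equate Σ ρ_i t_i down to z_c; mantle fills any gap and the z_c terms cancel.
Column 1: x×2809 + (z_c − 0 − x)×3281
Column 2: 1.08×0 + 4.738×1023 + 2.03×2401 + 8.713×2959 + (z_c − 1.08 − 15.481)×3281
The z_c×3281 term appears on both sides and cancels. Collect the known terms of each column as K = Σ(ρt)_known − 3281 × (depth of known layers): K_1 = 0 − 3281×0 = 0; K_2 = 35502.771 − 3281×(1.08 + 15.481) = −18833.87.
Balance: K_1 − x×(3281 − 2809) = K_2, so x = (K_1 − K_2)/(3281 − 2809) = 18833.9/472 = 39.9 km.

39.9 km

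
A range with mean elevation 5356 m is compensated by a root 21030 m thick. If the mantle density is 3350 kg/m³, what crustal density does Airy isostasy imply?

2670 kg/m³

ρ_c h = (ρ_m − ρ_c) r → ρ_c (h + r) = ρ_m r → ρ_c = ρ_m r / (h + r).
ρ_c = 3350 × 21030 m / (5356 m + 21030 m) = 2670 kg/m³.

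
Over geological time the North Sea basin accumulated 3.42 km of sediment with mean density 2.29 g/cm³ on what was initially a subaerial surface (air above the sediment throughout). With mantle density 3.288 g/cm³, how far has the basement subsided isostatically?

Subaerial load: s = t ρ_sed / ρ_m = 3.42 km × 2.29/3.288 = 2.38 km.

2.38 km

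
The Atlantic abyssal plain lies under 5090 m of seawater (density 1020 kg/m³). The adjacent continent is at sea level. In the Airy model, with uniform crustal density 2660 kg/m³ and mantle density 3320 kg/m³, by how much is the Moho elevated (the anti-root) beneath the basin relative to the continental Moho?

12600 m

By Archimedes' principle applied to the lithosphere: replacing crust with seawater at the top is compensated by replacing crust with mantle at the base: d (ρ_c − ρ_w) = a (ρ_m − ρ_c).
a = d (ρ_c − ρ_w)/(ρ_m − ρ_c) = 5090 m × 1640/660 = 12600 m.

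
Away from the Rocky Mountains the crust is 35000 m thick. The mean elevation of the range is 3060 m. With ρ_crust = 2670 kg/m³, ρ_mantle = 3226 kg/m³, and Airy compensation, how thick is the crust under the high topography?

52800 m

Root depth r = h ρ_c / (ρ_m − ρ_c) = 3060 m × 2670 / 556 = 14690 m.
Total thickness = T + h + r = 35000 m + 3060 m + 14690 m = 52800 m.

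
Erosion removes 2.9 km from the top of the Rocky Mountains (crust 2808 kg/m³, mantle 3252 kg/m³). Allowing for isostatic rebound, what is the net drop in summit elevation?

Rebound u = e ρ_c/ρ_m = 2.9 km × 2808/3252 = 2.504 km.
Net surface drop = e − u = 2.9 km − 2.504 km = e (ρ_m − ρ_c)/ρ_m = 0.396 km.

0.396 km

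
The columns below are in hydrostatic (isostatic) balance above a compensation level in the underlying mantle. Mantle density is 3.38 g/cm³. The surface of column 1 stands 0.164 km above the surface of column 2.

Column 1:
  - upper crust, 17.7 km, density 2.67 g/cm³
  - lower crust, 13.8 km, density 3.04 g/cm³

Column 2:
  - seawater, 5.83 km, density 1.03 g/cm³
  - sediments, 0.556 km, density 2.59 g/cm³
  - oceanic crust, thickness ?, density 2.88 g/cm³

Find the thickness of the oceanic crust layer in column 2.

5.13 km

Take the compensation level at the base of the deeper column (depth z_c below the surface of column 1) and equate Σ ρ_i t_i down to z_c; mantle fills any gap and the z_c terms cancel.
Column 1: 17.7×2.67 + 13.8×3.04 + (z_c − 31.5)×3.38
Column 2: 0.164×0 + 5.83×1.03 + 0.556×2.59 + x×2.88 + (z_c − 0.164 − 6.386 − x)×3.38
The z_c×3.38 term appears on both sides and cancels. Collect the known terms of each column as K = Σ(ρt)_known − 3.38 × (depth of known layers): K_1 = 89.211 − 3.38×31.5 = −17.259; K_2 = 7.44494 − 3.38×(0.164 + 6.386) = −14.69406.
Balance: K_1 = K_2 − x×(3.38 − 2.88), so x = (K_2 − K_1)/(3.38 − 2.88) = 2.56494/0.5 = 5.13 km.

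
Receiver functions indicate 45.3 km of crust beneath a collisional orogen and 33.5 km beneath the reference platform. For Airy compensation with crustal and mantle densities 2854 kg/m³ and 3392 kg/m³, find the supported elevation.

1.87 km

Excess crust Δ = 45.3 km − 33.5 km = 11.8 km, split between elevation h and root r with h + r = Δ.
Airy balance ρ_c h = (ρ_m − ρ_c) r gives r = h ρ_c/(ρ_m − ρ_c), so h (1 + ρ_c/(ρ_m − ρ_c)) = Δ, i.e. h = Δ (ρ_m − ρ_c)/ρ_m.
h = 11.8 km × 538/3392 = 1.87 km.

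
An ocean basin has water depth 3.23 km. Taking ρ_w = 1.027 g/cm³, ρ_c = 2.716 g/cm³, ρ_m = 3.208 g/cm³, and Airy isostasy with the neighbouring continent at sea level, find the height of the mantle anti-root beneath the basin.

11.1 km

For local isostatic compensation: replacing crust with seawater at the top is compensated by replacing crust with mantle at the base: d (ρ_c − ρ_w) = a (ρ_m − ρ_c).
a = d (ρ_c − ρ_w)/(ρ_m − ρ_c) = 3.23 km × 1.689/0.492 = 11.1 km.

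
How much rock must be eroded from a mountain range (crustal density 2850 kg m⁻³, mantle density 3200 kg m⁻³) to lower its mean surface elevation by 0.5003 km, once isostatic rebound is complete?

4.57 km

Net drop Δ = e − u = e − e ρ_c/ρ_m = e (ρ_m − ρ_c)/ρ_m.
e = Δ ρ_m/(ρ_m − ρ_c) = 0.5003 km × 3200/350 = 4.57 km.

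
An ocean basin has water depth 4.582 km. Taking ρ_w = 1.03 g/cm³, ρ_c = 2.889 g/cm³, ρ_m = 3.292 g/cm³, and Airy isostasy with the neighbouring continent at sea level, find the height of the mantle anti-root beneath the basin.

Balancing pressure at the compensation depth: replacing crust with seawater at the top is compensated by replacing crust with mantle at the base: d (ρ_c − ρ_w) = a (ρ_m − ρ_c).
a = d (ρ_c − ρ_w)/(ρ_m − ρ_c) = 4.582 km × 1.859/0.403 = 21.1 km.

21.1 km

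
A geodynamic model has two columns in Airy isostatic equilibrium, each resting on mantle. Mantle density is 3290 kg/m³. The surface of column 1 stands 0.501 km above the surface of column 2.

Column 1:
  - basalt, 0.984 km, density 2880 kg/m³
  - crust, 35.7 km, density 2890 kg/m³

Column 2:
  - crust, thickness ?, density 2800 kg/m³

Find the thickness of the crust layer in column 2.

26.6 km

Take the compensation level at the base of the deeper column (depth z_c below the surface of column 1) and equate Σ ρ_i t_i down to z_c; mantle fills any gap and the z_c terms cancel.
Column 1: 0.984×2880 + 35.7×2890 + (z_c − 36.684)×3290
Column 2: 0.501×0 + x×2800 + (z_c − 0.501 − 0 − x)×3290
The z_c×3290 term appears on both sides and cancels. Collect the known terms of each column as K = Σ(ρt)_known − 3290 × (depth of known layers): K_1 = 106006.92 − 3290×36.684 = −14683.44; K_2 = 0 − 3290×(0.501 + 0) = −1648.29.
Balance: K_1 = K_2 − x×(3290 − 2800), so x = (K_2 − K_1)/(3290 − 2800) = 13035.1/490 = 26.6 km.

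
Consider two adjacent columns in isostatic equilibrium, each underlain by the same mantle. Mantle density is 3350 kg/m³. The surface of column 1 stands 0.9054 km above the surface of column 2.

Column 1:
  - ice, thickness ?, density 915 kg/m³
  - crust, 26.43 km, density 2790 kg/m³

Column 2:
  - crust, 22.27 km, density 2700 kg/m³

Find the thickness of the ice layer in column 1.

1.11 km

Take the compensation level at the base of the deeper column (depth z_c below the surface of column 1) and equate Σ ρ_i t_i down to z_c; mantle fills any gap and the z_c terms cancel.
Column 1: x×915 + 26.43×2790 + (z_c − 26.43 − x)×3350
Column 2: 0.9054×0 + 22.27×2700 + (z_c − 0.9054 − 22.27)×3350
The z_c×3350 term appears on both sides and cancels. Collect the known terms of each column as K = Σ(ρt)_known − 3350 × (depth of known layers): K_1 = 73739.7 − 3350×26.43 = −14800.8; K_2 = 60129 − 3350×(0.9054 + 22.27) = −17508.59.
Balance: K_1 − x×(3350 − 915) = K_2, so x = (K_1 − K_2)/(3350 − 915) = 2707.79/2435 = 1.11 km.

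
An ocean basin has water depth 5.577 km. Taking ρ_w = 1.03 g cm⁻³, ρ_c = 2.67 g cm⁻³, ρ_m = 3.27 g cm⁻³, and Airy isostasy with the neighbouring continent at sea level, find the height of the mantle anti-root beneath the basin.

15.2 km

For local isostatic compensation: replacing crust with seawater at the top is compensated by replacing crust with mantle at the base: d (ρ_c − ρ_w) = a (ρ_m − ρ_c).
a = d (ρ_c − ρ_w)/(ρ_m − ρ_c) = 5.577 km × 1.64/0.6 = 15.2 km.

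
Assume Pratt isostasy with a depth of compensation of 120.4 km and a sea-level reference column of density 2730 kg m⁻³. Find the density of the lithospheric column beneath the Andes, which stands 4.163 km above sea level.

2640 kg m⁻³

Pratt balance: ρ_ref D = ρ (D + h).
ρ = ρ_ref D/(D + h) = 2730 × 120.4 km/(120.4 km + 4.163 km) = 2640 kg m⁻³.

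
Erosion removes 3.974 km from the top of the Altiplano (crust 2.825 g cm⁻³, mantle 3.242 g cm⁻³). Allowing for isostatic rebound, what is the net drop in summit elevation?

0.511 km

Rebound u = e ρ_c/ρ_m = 3.974 km × 2.825/3.242 = 3.463 km.
Net surface drop = e − u = 3.974 km − 3.463 km = e (ρ_m − ρ_c)/ρ_m = 0.511 km.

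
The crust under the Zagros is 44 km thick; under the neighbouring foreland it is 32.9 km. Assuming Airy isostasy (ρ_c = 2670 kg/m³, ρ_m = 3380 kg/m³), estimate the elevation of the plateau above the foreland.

Excess crust Δ = 44 km − 32.9 km = 11.1 km, split between elevation h and root r with h + r = Δ.
Airy balance ρ_c h = (ρ_m − ρ_c) r gives r = h ρ_c/(ρ_m − ρ_c), so h (1 + ρ_c/(ρ_m − ρ_c)) = Δ, i.e. h = Δ (ρ_m − ρ_c)/ρ_m.
h = 11.1 km × 710/3380 = 2.33 km.

2.33 km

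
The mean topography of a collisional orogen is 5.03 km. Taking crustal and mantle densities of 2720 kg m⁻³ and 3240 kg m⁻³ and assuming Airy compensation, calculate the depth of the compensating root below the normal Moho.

By Archimedes' principle applied to the lithosphere: the weight of the topography is balanced by the buoyancy of the root, ρ_c h = (ρ_m − ρ_c) r.
r = h · ρ_c / (ρ_m − ρ_c) = 5.03 km × 2720 / (3240 − 2720) = 26.3 km.

26.3 km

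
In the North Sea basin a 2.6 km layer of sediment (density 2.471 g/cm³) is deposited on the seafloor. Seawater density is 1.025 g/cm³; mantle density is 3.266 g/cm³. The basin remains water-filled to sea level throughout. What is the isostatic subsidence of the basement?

1.68 km

Submarine loading: the sediment displaces seawater, and the subsidence is in turn flooded, so s (ρ_m − ρ_w) = t (ρ_sed − ρ_w).
s = 2.6 km × (2.471 − 1.025) / (3.266 − 1.025) = 1.68 km.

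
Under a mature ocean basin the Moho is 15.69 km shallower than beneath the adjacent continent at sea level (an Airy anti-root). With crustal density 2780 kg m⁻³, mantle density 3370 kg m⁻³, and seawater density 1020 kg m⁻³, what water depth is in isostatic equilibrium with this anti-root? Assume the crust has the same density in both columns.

5.26 km

Replacing a thickness d of crust by seawater at the top must be balanced by replacing crust with mantle at the base: d (ρ_c − ρ_w) = a (ρ_m − ρ_c).
d = a (ρ_m − ρ_c)/(ρ_c − ρ_w) = 15.69 km × 590/1760 = 5.26 km.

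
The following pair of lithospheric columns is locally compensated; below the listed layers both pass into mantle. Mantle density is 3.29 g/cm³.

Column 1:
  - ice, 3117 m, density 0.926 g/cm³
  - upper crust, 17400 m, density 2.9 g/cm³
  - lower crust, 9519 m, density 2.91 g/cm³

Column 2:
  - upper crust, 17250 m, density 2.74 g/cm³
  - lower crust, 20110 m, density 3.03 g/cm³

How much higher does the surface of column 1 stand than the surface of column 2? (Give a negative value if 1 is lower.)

929 m

For any compensation level in the mantle, the mantle terms cancel and isostasy reduces to e = (Σt_1 − Σt_2) − (Σ(ρt)_1 − Σ(ρt)_2) / ρ_m.
Σt_1 = 30036 m; Σt_2 = 37360 m; Σ(ρt)_1 = 81046.632; Σ(ρt)_2 = 108198.3 (in m·g/cm³).
e = (30036 − 37360) − (81046.632 − 108198.3) / 3.29 = 929 m.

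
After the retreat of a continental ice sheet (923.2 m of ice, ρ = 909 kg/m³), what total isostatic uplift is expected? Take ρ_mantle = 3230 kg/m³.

Removing the load lets mantle flow back in; uplift u satisfies ρ_ice t = ρ_m u.
u = t ρ_ice/ρ_m = 923.2 m × 909/3230 = 260 m.

260 m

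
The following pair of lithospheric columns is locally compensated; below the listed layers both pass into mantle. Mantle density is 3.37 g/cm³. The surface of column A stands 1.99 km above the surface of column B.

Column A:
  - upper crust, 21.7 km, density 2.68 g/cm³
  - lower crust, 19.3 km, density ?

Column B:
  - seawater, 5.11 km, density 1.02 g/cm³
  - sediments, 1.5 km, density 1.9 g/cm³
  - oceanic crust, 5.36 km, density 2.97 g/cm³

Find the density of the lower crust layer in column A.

Take the compensation level at the base of the deeper column (depth z_c below the surface of column A) and equate Σ ρ_i t_i down to z_c; mantle fills any gap and the z_c terms cancel.
Column A: 21.7×2.68 + 19.3×ρ + (z_c − 41)×3.37
Column B: 1.99×0 + 5.11×1.02 + 1.5×1.9 + 5.36×2.97 + (z_c − 1.99 − 11.97)×3.37
The z_c×3.37 term appears on both sides and cancels. Collect the known terms of each column as K = Σ(ρt)_known − 3.37 × (depth of known layers): K_A = 58.156 − 3.37×41 = −80.014; K_B = 23.9814 − 3.37×(1.99 + 11.97) = −23.0638.
Balance: K_A + 19.3×ρ = K_B, so ρ = (K_B − K_A)/19.3 = 56.9502/19.3 = 2.95 g/cm³.

2.95 g/cm³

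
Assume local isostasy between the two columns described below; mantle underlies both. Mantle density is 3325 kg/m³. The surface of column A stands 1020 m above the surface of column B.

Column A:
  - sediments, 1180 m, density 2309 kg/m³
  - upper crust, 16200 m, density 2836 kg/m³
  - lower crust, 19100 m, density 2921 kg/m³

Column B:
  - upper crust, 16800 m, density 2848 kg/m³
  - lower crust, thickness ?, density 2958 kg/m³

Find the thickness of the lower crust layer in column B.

Take the compensation level at the base of the deeper column (depth z_c below the surface of column A) and equate Σ ρ_i t_i down to z_c; mantle fills any gap and the z_c terms cancel.
Column A: 1180×2309 + 16200×2836 + 19100×2921 + (z_c − 36480)×3325
Column B: 1020×0 + 16800×2848 + x×2958 + (z_c − 1020 − 16800 − x)×3325
The z_c×3325 term appears on both sides and cancels. Collect the known terms of each column as K = Σ(ρt)_known − 3325 × (depth of known layers): K_A = 104458920 − 3325×36480 = −16837080; K_B = 47846400 − 3325×(1020 + 16800) = −11405100.
Balance: K_A = K_B − x×(3325 − 2958), so x = (K_B − K_A)/(3325 − 2958) = 5431980/367 = 14800 m.

14800 m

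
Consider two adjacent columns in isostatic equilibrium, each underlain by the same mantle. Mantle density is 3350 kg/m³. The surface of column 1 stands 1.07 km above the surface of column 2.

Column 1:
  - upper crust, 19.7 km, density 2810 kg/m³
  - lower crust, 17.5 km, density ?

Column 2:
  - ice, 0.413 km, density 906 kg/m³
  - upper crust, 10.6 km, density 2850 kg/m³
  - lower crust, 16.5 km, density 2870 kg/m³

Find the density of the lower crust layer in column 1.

2940 kg/m³

Take the compensation level at the base of the deeper column (depth z_c below the surface of column 1) and equate Σ ρ_i t_i down to z_c; mantle fills any gap and the z_c terms cancel.
Column 1: 19.7×2810 + 17.5×ρ + (z_c − 37.2)×3350
Column 2: 1.07×0 + 0.413×906 + 10.6×2850 + 16.5×2870 + (z_c − 1.07 − 27.513)×3350
The z_c×3350 term appears on both sides and cancels. Collect the known terms of each column as K = Σ(ρt)_known − 3350 × (depth of known layers): K_1 = 55357 − 3350×37.2 = −69263; K_2 = 77939.178 − 3350×(1.07 + 27.513) = −17813.872.
Balance: K_1 + 17.5×ρ = K_2, so ρ = (K_2 − K_1)/17.5 = 51449.1/17.5 = 2940 kg/m³.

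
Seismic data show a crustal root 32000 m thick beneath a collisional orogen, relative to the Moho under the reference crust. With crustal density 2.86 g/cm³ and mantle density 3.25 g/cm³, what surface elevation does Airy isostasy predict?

4360 m

By Archimedes' principle applied to the lithosphere: ρ_c h = (ρ_m − ρ_c) r.
h = r (ρ_m − ρ_c) / ρ_c = 32000 m × (3.25 − 2.86) / 2.86 = 4360 m.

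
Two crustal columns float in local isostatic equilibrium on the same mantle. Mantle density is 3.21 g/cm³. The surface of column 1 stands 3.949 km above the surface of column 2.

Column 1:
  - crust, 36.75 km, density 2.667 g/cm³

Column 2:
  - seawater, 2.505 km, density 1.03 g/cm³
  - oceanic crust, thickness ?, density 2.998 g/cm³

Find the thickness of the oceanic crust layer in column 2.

8.58 km

Take the compensation level at the base of the deeper column (depth z_c below the surface of column 1) and equate Σ ρ_i t_i down to z_c; mantle fills any gap and the z_c terms cancel.
Column 1: 36.75×2.667 + (z_c − 36.75)×3.21
Column 2: 3.949×0 + 2.505×1.03 + x×2.998 + (z_c − 3.949 − 2.505 − x)×3.21
The z_c×3.21 term appears on both sides and cancels. Collect the known terms of each column as K = Σ(ρt)_known − 3.21 × (depth of known layers): K_1 = 98.01225 − 3.21×36.75 = −19.95525; K_2 = 2.58015 − 3.21×(3.949 + 2.505) = −18.13719.
Balance: K_1 = K_2 − x×(3.21 − 2.998), so x = (K_2 − K_1)/(3.21 − 2.998) = 1.81806/0.212 = 8.58 km.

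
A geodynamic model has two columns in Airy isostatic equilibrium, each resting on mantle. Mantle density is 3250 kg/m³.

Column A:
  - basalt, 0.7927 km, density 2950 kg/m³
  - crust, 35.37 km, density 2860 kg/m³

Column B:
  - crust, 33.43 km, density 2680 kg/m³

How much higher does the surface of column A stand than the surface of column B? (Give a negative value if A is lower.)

For any compensation level in the mantle, the mantle terms cancel and isostasy reduces to e = (Σt_A − Σt_B) − (Σ(ρt)_A − Σ(ρt)_B) / ρ_m.
Σt_A = 36.1627 km; Σt_B = 33.43 km; Σ(ρt)_A = 103496.665; Σ(ρt)_B = 89592.4 (in km·kg/m³).
e = (36.1627 − 33.43) − (103496.665 − 89592.4) / 3250 = −1.55 km.

−1.55 km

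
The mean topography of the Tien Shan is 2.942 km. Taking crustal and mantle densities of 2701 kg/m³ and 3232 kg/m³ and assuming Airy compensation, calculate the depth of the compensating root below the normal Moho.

Balancing pressure at the compensation depth: the weight of the topography is balanced by the buoyancy of the root, ρ_c h = (ρ_m − ρ_c) r.
r = h · ρ_c / (ρ_m − ρ_c) = 2.942 km × 2701 / (3232 − 2701) = 15 km.

15 km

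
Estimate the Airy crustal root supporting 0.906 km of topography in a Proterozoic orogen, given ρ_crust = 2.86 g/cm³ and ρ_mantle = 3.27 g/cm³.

Equating mass per unit area of the two columns: the weight of the topography is balanced by the buoyancy of the root, ρ_c h = (ρ_m − ρ_c) r.
r = h · ρ_c / (ρ_m − ρ_c) = 0.906 km × 2.86 / (3.27 − 2.86) = 6.32 km.

6.32 km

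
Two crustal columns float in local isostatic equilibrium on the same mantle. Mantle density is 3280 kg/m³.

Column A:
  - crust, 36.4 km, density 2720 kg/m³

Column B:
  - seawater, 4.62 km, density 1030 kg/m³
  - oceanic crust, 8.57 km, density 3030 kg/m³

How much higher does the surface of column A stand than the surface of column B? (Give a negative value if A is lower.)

For any compensation level in the mantle, the mantle terms cancel and isostasy reduces to e = (Σt_A − Σt_B) − (Σ(ρt)_A − Σ(ρt)_B) / ρ_m.
Σt_A = 36.4 km; Σt_B = 13.19 km; Σ(ρt)_A = 99008; Σ(ρt)_B = 30725.7 (in km·kg/m³).
e = (36.4 − 13.19) − (99008 − 30725.7) / 3280 = 2.39 km.

2.39 km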